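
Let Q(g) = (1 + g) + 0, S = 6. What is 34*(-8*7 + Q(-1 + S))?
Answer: -1700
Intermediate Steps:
Q(g) = 1 + g
34*(-8*7 + Q(-1 + S)) = 34*(-8*7 + (1 + (-1 + 6))) = 34*(-56 + (1 + 5)) = 34*(-56 + 6) = 34*(-50) = -1700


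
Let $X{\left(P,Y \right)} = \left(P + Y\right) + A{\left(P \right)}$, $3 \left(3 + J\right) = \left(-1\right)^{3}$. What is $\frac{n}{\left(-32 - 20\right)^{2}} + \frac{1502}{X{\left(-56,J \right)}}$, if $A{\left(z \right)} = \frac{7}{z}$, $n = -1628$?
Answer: $- \frac{24949237}{964652} \approx -25.863$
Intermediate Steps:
$J = - \frac{10}{3}$ ($J = -3 + \frac{\left(-1\right)^{3}}{3} = -3 + \frac{1}{3} \left(-1\right) = -3 - \frac{1}{3} = - \frac{10}{3} \approx -3.3333$)
$X{\left(P,Y \right)} = P + Y + \frac{7}{P}$ ($X{\left(P,Y \right)} = \left(P + Y\right) + \frac{7}{P} = P + Y + \frac{7}{P}$)
$\frac{n}{\left(-32 - 20\right)^{2}} + \frac{1502}{X{\left(-56,J \right)}} = - \frac{1628}{\left(-32 - 20\right)^{2}} + \frac{1502}{-56 - \frac{10}{3} + \frac{7}{-56}} = - \frac{1628}{\left(-52\right)^{2}} + \frac{1502}{-56 - \frac{10}{3} + 7 \left(- \frac{1}{56}\right)} = - \frac{1628}{2704} + \frac{1502}{-56 - \frac{10}{3} - \frac{1}{8}} = \left(-1628\right) \frac{1}{2704} + \frac{1502}{- \frac{1427}{24}} = - \frac{407}{676} + 1502 \left(- \frac{24}{1427}\right) = - \frac{407}{676} - \frac{36048}{1427} = - \frac{24949237}{964652}$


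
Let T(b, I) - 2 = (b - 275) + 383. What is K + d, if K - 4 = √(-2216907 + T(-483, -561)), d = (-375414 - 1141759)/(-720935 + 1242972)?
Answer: 570975/522037 + 104*I*√205 ≈ 1.0937 + 1489.1*I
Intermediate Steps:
T(b, I) = 110 + b (T(b, I) = 2 + ((b - 275) + 383) = 2 + ((-275 + b) + 383) = 2 + (108 + b) = 110 + b)
d = -1517173/522037 ≈ -2.9063
K = 4 + 104*I*√205 (K = 4 + √(-2216907 + (110 - 483)) = 4 + √(-2216907 - 373) = 4 + √(-2217280) = 4 + 104*I*√205 ≈ 4.0 + 1489.1*I)
K + d = (4 + 104*I*√205) - 1517173/522037 = 570975/522037 + 104*I*√205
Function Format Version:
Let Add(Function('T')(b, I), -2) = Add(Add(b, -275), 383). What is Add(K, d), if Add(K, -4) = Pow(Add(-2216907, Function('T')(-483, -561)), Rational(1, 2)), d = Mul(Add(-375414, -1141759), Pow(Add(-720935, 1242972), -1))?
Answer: Add(Rational(570975, 522037), Mul(104, I, Pow(205, Rational(1, 2)))) ≈ Add(1.0937, Mul(1489.1, I))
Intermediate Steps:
Function('T')(b, I) = Add(110, b) (Function('T')(b, I) = Add(2, Add(Add(b, -275), 383)) = Add(2, Add(Add(-275, b), 383)) = Add(2, Add(108, b)) = Add(110, b))
d = Rational(-1517173, 522037) (d = Mul(-1517173, Pow(522037, -1)) = Mul(-1517173, Rational(1, 522037)) = Rational(-1517173, 522037) ≈ -2.9063)
K = Add(4, Mul(104, I, Pow(205, Rational(1, 2)))) (K = Add(4, Pow(Add(-2216907, Add(110, -483)), Rational(1, 2))) = Add(4, Pow(Add(-2216907, -373), Rational(1, 2))) = Add(4, Pow(-2217280, Rational(1, 2))) = Add(4, Mul(104, I, Pow(205, Rational(1, 2)))) ≈ Add(4.0000, Mul(1489.1, I)))
Add(K, d) = Add(Add(4, Mul(104, I, Pow(205, Rational(1, 2)))), Rational(-1517173, 522037)) = Add(Rational(570975, 522037), Mul(104, I, Pow(205, Rational(1, 2))))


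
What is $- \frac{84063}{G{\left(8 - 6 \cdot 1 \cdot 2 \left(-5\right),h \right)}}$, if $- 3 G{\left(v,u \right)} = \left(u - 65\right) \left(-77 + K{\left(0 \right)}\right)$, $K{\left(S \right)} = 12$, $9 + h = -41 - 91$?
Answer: $\frac{252189}{13390} \approx 18.834$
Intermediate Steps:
$h = -141$ ($h = -9 - 132 = -141$)
$G{\left(v,u \right)} = - \frac{4225}{3} + \frac{65 u}{3}$ ($G{\left(v,u \right)} = - \frac{\left(u - 65\right) \left(-77 + 12\right)}{3} = - \frac{\left(-65 + u\right) \left(-65\right)}{3} = - \frac{4225 - 65 u}{3} = - \frac{4225}{3} + \frac{65 u}{3}$)
$- \frac{84063}{G{\left(8 - 6 \cdot 1 \cdot 2 \left(-5\right),h \right)}} = - \frac{84063}{- \frac{4225}{3} + \frac{65}{3} \left(-141\right)} = - \frac{84063}{- \frac{4225}{3} - 3055} = - \frac{84063}{- \frac{13390}{3}} = \left(-84063\right) \left(- \frac{3}{13390}\right) = \frac{252189}{13390}$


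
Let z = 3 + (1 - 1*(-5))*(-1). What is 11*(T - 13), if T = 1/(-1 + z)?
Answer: -583/4 ≈ -145.75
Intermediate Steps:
z = -3 (z = 3 + (1 + 5)*(-1) = 3 + 6*(-1) = 3 - 6 = -3)
T = -¼ (T = 1/(-1 - 3) = 1/(-4) = -¼ ≈ -0.25000)
11*(T - 13) = 11*(-¼ - 13) = 11*(-53/4) = -583/4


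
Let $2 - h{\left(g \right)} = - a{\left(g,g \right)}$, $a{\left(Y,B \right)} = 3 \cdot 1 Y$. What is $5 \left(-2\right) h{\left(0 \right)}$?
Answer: $-20$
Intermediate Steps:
$a{\left(Y,B \right)} = 3 Y$
$h{\left(g \right)} = 2 + 3 g$ ($h{\left(g \right)} = 2 - - 3 g = 2 + 3 g$)
$5 \left(-2\right) h{\left(0 \right)} = 5 \left(-2\right) \left(2 + 3 \cdot 0\right) = - 10 \left(2 + 0\right) = \left(-10\right) 2 = -20$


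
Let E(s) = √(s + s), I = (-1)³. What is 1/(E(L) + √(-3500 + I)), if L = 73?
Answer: 1/(√146 + 3*I*√389) ≈ 0.0033131 - 0.016224*I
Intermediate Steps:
I = -1
E(s) = √2*√s (E(s) = √(2*s) = √2*√s)
1/(E(L) + √(-3500 + I)) = 1/(√2*√73 + √(-3500 - 1)) = 1/(√146 + √(-3501)) = 1/(√146 + 3*I*√389)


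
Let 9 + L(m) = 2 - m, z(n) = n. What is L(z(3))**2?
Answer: 100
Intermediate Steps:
L(m) = -7 - m (L(m) = -9 + (2 - m) = -7 - m)
L(z(3))**2 = (-7 - 1*3)**2 = (-7 - 3)**2 = (-10)**2 = 100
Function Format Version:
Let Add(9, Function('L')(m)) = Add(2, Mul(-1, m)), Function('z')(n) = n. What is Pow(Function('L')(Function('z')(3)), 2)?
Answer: 100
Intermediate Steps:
Function('L')(m) = Add(-7, Mul(-1, m)) (Function('L')(m) = Add(-9, Add(2, Mul(-1, m))) = Add(-7, Mul(-1, m)))
Pow(Function('L')(Function('z')(3)), 2) = Pow(Add(-7, Mul(-1, 3)), 2) = Pow(Add(-7, -3), 2) = Pow(-10, 2) = 100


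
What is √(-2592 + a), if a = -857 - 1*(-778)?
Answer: I*√2671 ≈ 51.682*I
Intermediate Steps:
a = -79 (a = -857 + 778 = -79)
√(-2592 + a) = √(-2592 - 79) = √(-2671) = I*√2671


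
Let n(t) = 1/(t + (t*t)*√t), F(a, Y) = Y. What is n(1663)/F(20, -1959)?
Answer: 1/14983160536619982 - √1663/9009717700914 ≈ -4.5261e-12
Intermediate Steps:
n(t) = 1/(t + t^(5/2)) (n(t) = 1/(t + t²*√t) = 1/(t + t^(5/2)))
n(1663)/F(20, -1959) = 1/((1663 + 1663^(5/2))*(-1959)) = -1/1959/(1663 + 2765569*√1663) = -1/(1959*(1663 + 2765569*√1663))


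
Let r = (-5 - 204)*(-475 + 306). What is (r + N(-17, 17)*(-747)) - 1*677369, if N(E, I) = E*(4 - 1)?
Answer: -603951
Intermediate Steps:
r = 35321 (r = -209*(-169) = 35321)
N(E, I) = 3*E (N(E, I) = E*3 = 3*E)
(r + N(-17, 17)*(-747)) - 1*677369 = (35321 + (3*(-17))*(-747)) - 1*677369 = (35321 - 51*(-747)) - 677369 = (35321 + 38097) - 677369 = 73418 - 677369 = -603951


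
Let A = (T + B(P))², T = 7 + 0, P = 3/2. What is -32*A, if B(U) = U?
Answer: -2312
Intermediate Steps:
P = 3/2 (P = 3*(½) = 3/2 ≈ 1.5000)
T = 7
A = 289/4 (A = (7 + 3/2)² = (17/2)² = 289/4 ≈ 72.250)
-32*A = -32*289/4 = -2312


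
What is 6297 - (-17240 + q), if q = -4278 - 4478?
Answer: 32293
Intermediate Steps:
q = -8756
6297 - (-17240 + q) = 6297 - (-17240 - 8756) = 6297 - 1*(-25996) = 6297 + 25996 = 32293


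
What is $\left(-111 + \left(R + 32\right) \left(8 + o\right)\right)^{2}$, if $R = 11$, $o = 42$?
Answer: $4157521$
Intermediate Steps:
$\left(-111 + \left(R + 32\right) \left(8 + o\right)\right)^{2} = \left(-111 + \left(11 + 32\right) \left(8 + 42\right)\right)^{2} = \left(-111 + 43 \cdot 50\right)^{2} = \left(-111 + 2150\right)^{2} = 2039^{2} = 4157521$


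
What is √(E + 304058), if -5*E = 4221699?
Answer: I*√13507045/5 ≈ 735.04*I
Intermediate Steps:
E = -4221699/5 (E = -⅕*4221699 = -4221699/5 ≈ -8.4434e+5)
√(E + 304058) = √(-4221699/5 + 304058) = √(-2701409/5) = I*√13507045/5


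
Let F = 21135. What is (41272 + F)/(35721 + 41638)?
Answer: 62407/77359 ≈ 0.80672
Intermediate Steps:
(41272 + F)/(35721 + 41638) = (41272 + 21135)/(35721 + 41638) = 62407/77359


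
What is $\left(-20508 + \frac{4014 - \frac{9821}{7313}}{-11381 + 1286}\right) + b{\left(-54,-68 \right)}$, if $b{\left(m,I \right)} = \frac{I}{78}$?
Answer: $- \frac{19683187809563}{959721555} \approx -20509.0$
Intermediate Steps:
$b{\left(m,I \right)} = \frac{I}{78}$ ($b{\left(m,I \right)} = I \frac{1}{78} = \frac{I}{78}$)
$\left(-20508 + \frac{4014 - \frac{9821}{7313}}{-11381 + 1286}\right) + b{\left(-54,-68 \right)} = \left(-20508 + \frac{4014 - \frac{9821}{7313}}{-11381 + 1286}\right) + \frac{1}{78} \left(-68\right) = \left(-20508 + \frac{4014 - \frac{9821}{7313}}{-10095}\right) - \frac{34}{39} = \left(-20508 + \left(4014 - \frac{9821}{7313}\right) \left(- \frac{1}{10095}\right)\right) - \frac{34}{39} = \left(-20508 + \frac{29344561}{7313} \left(- \frac{1}{10095}\right)\right) - \frac{34}{39} = \left(-20508 - \frac{29344561}{73824735}\right) - \frac{34}{39} = - \frac{1514027009941}{73824735} - \frac{34}{39} = - \frac{19683187809563}{959721555}$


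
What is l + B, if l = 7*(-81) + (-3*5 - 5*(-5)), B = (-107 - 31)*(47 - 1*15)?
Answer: -4973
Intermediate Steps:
B = -4416 (B = -138*(47 - 15) = -138*32 = -4416)
l = -557 (l = -567 + (-15 + 25) = -567 + 10 = -557)
l + B = -557 - 4416 = -4973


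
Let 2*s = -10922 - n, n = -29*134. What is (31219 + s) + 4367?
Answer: 32068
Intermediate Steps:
n = -3886
s = -3518 (s = (-10922 - 1*(-3886))/2 = (-10922 + 3886)/2 = (1/2)*(-7036) = -3518)
(31219 + s) + 4367 = (31219 - 3518) + 4367 = 27701 + 4367 = 32068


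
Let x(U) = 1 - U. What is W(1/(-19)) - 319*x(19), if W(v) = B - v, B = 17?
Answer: 109422/19 ≈ 5759.1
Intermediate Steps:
W(v) = 17 - v
W(1/(-19)) - 319*x(19) = (17 - 1/(-19)) - 319*(1 - 1*19) = (17 - 1*(-1/19)) - 319*(1 - 19) = (17 + 1/19) - 319*(-18) = 324/19 + 5742 = 109422/19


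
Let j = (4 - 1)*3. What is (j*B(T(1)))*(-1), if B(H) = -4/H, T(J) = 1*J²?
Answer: 36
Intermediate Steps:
T(J) = J²
j = 9 (j = 3*3 = 9)
(j*B(T(1)))*(-1) = (9*(-4/(1²)))*(-1) = (9*(-4/1))*(-1) = (9*(-4*1))*(-1) = (9*(-4))*(-1) = -36*(-1) = 36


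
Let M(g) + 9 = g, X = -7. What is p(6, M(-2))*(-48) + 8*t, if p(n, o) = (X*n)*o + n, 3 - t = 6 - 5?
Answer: -22448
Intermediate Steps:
t = 2 (t = 3 - (6 - 5) = 3 - 1*1 = 3 - 1 = 2)
M(g) = -9 + g
p(n, o) = n - 7*n*o (p(n, o) = (-7*n)*o + n = -7*n*o + n = n - 7*n*o)
p(6, M(-2))*(-48) + 8*t = (6*(1 - 7*(-9 - 2)))*(-48) + 8*2 = (6*(1 - 7*(-11)))*(-48) + 16 = (6*(1 + 77))*(-48) + 16 = (6*78)*(-48) + 16 = 468*(-48) + 16 = -22464 + 16 = -22448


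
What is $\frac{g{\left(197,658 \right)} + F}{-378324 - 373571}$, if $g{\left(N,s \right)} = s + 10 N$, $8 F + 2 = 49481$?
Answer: $- \frac{70503}{6015160} \approx -0.011721$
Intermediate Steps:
$F = \frac{49479}{8}$ ($F = - \frac{1}{4} + \frac{1}{8} \cdot 49481 = - \frac{1}{4} + \frac{49481}{8} = \frac{49479}{8} \approx 6184.9$)
$\frac{g{\left(197,658 \right)} + F}{-378324 - 373571} = \frac{\left(658 + 10 \cdot 197\right) + \frac{49479}{8}}{-378324 - 373571} = \frac{\left(658 + 1970\right) + \frac{49479}{8}}{-751895} = \left(2628 + \frac{49479}{8}\right) \left(- \frac{1}{751895}\right) = \frac{70503}{8} \left(- \frac{1}{751895}\right) = - \frac{70503}{6015160}$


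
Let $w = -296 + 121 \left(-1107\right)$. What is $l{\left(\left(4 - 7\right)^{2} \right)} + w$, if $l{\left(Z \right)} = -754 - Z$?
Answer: $-135006$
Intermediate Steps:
$w = -134243$ ($w = -296 - 133947 = -134243$)
$l{\left(\left(4 - 7\right)^{2} \right)} + w = \left(-754 - \left(4 - 7\right)^{2}\right) - 134243 = \left(-754 - \left(-3\right)^{2}\right) - 134243 = \left(-754 - 9\right) - 134243 = -763 - 134243 = -135006$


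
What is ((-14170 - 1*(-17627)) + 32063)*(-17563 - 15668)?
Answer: -1180365120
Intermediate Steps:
((-14170 - 1*(-17627)) + 32063)*(-17563 - 15668) = ((-14170 + 17627) + 32063)*(-33231) = (3457 + 32063)*(-33231) = 35520*(-33231) = -1180365120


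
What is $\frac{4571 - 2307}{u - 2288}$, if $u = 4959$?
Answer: $\frac{2264}{2671} \approx 0.84762$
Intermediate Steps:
$\frac{4571 - 2307}{u - 2288} = \frac{4571 - 2307}{4959 - 2288} = \frac{2264}{2671}$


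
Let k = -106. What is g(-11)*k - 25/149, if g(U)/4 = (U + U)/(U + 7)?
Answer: -347493/149 ≈ -2332.2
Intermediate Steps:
g(U) = 8*U/(7 + U) (g(U) = 4*((U + U)/(U + 7)) = 4*((2*U)/(7 + U)) = 4*(2*U/(7 + U)) = 8*U/(7 + U))
g(-11)*k - 25/149 = (8*(-11)/(7 - 11))*(-106) - 25/149 = (8*(-11)/(-4))*(-106) - 25*1/149 = (8*(-11)*(-1/4))*(-106) - 25/149 = 22*(-106) - 25/149 = -2332 - 25/149 = -347493/149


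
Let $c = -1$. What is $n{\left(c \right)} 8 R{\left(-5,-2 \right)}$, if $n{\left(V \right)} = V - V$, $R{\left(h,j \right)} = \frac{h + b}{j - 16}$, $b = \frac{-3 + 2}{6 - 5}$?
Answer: $0$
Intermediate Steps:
$b = -1$ ($b = - 1^{-1} = \left(-1\right) 1 = -1$)
$R{\left(h,j \right)} = \frac{-1 + h}{-16 + j}$ ($R{\left(h,j \right)} = \frac{h - 1}{j - 16} = \frac{-1 + h}{j - 16} = \frac{-1 + h}{-16 + j}$)
$n{\left(V \right)} = 0$
$n{\left(c \right)} 8 R{\left(-5,-2 \right)} = 0 \cdot 8 \frac{-1 - 5}{-16 - 2} = 0 \frac{1}{-18} \left(-6\right) = 0 \left(\left(- \frac{1}{18}\right) \left(-6\right)\right) = 0 \cdot \frac{1}{3} = 0$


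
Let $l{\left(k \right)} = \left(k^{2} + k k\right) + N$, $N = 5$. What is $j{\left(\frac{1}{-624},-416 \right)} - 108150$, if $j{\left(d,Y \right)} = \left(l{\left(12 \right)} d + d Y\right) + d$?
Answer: $- \frac{33742739}{312} \approx -1.0815 \cdot 10^{5}$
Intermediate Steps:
$l{\left(k \right)} = 5 + 2 k^{2}$ ($l{\left(k \right)} = \left(k^{2} + k k\right) + 5 = \left(k^{2} + k^{2}\right) + 5 = 2 k^{2} + 5 = 5 + 2 k^{2}$)
$j{\left(d,Y \right)} = 294 d + Y d$ ($j{\left(d,Y \right)} = \left(\left(5 + 2 \cdot 12^{2}\right) d + d Y\right) + d = \left(\left(5 + 2 \cdot 144\right) d + Y d\right) + d = \left(\left(5 + 288\right) d + Y d\right) + d = \left(293 d + Y d\right) + d = 294 d + Y d$)
$j{\left(\frac{1}{-624},-416 \right)} - 108150 = \frac{294 - 416}{-624} - 108150 = \left(- \frac{1}{624}\right) \left(-122\right) - 108150 = \frac{61}{312} - 108150 = - \frac{33742739}{312}$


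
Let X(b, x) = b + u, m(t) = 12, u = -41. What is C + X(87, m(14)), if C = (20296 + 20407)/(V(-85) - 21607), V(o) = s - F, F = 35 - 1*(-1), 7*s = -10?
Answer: 6684585/151511 ≈ 44.119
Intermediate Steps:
s = -10/7 (s = (1/7)*(-10) = -10/7 ≈ -1.4286)
X(b, x) = -41 + b (X(b, x) = b - 41 = -41 + b)
F = 36 (F = 35 + 1 = 36)
V(o) = -262/7 (V(o) = -10/7 - 1*36 = -10/7 - 36 = -262/7)
C = -284921/151511 (C = (20296 + 20407)/(-262/7 - 21607) = 40703/(-151511/7) = 40703*(-7/151511) = -284921/151511 ≈ -1.8805)
C + X(87, m(14)) = -284921/151511 + (-41 + 87) = -284921/151511 + 46 = 6684585/151511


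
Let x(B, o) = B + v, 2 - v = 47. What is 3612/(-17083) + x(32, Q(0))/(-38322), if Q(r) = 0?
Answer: -138196985/654654726 ≈ -0.21110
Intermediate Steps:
v = -45 (v = 2 - 1*47 = 2 - 47 = -45)
x(B, o) = -45 + B (x(B, o) = B - 45 = -45 + B)
3612/(-17083) + x(32, Q(0))/(-38322) = 3612/(-17083) + (-45 + 32)/(-38322) = 3612*(-1/17083) - 13*(-1/38322) = -3612/17083 + 13/38322 = -138196985/654654726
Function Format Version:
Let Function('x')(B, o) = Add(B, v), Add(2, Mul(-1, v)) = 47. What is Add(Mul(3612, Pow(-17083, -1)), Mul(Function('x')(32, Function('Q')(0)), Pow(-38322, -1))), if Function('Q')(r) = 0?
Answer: Rational(-138196985, 654654726) ≈ -0.21110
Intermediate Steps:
v = -45 (v = Add(2, Mul(-1, 47)) = Add(2, -47) = -45)
Function('x')(B, o) = Add(-45, B) (Function('x')(B, o) = Add(B, -45) = Add(-45, B))
Add(Mul(3612, Pow(-17083, -1)), Mul(Function('x')(32, Function('Q')(0)), Pow(-38322, -1))) = Add(Mul(3612, Pow(-17083, -1)), Mul(Add(-45, 32), Pow(-38322, -1))) = Add(Mul(3612, Rational(-1, 17083)), Mul(-13, Rational(-1, 38322))) = Add(Rational(-3612, 17083), Rational(13, 38322)) = Rational(-138196985, 654654726)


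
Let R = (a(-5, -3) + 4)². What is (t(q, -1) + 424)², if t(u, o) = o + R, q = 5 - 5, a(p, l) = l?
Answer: 179776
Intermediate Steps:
R = 1 (R = (-3 + 4)² = 1² = 1)
q = 0
t(u, o) = 1 + o (t(u, o) = o + 1 = 1 + o)
(t(q, -1) + 424)² = ((1 - 1) + 424)² = (0 + 424)² = 424² = 179776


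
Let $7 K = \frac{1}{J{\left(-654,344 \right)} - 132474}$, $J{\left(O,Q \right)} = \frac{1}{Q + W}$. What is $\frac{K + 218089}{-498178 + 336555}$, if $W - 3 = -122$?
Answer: $- \frac{45503515916102}{33722080219289} \approx -1.3494$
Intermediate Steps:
$W = -119$ ($W = 3 - 122 = -119$)
$J{\left(O,Q \right)} = \frac{1}{-119 + Q}$ ($J{\left(O,Q \right)} = \frac{1}{Q - 119} = \frac{1}{-119 + Q}$)
$K = - \frac{225}{208646543}$ ($K = \frac{1}{7 \left(\frac{1}{-119 + 344} - 132474\right)} = \frac{1}{7 \left(\frac{1}{225} - 132474\right)} = \frac{1}{7 \left(- \frac{29806649}{225}\right)} = \frac{1}{7} \left(- \frac{225}{29806649}\right) = - \frac{225}{208646543} \approx -1.0784 \cdot 10^{-6}$)
$\frac{K + 218089}{-498178 + 336555} = \frac{- \frac{225}{208646543} + 218089}{-498178 + 336555} = \frac{45503515916102}{208646543 \left(-161623\right)} = \frac{45503515916102}{208646543} \left(- \frac{1}{161623}\right) = - \frac{45503515916102}{33722080219289}$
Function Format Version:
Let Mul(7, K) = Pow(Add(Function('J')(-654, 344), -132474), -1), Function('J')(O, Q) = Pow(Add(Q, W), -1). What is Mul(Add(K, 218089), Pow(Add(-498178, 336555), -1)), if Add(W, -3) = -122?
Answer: Rational(-45503515916102, 33722080219289) ≈ -1.3494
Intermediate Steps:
W = -119 (W = Add(3, -122) = -119)
Function('J')(O, Q) = Pow(Add(-119, Q), -1) (Function('J')(O, Q) = Pow(Add(Q, -119), -1) = Pow(Add(-119, Q), -1))
K = Rational(-225, 208646543) (K = Mul(Rational(1, 7), Pow(Add(Pow(Add(-119, 344), -1), -132474), -1)) = Mul(Rational(1, 7), Pow(Add(Pow(225, -1), -132474), -1)) = Mul(Rational(1, 7), Pow(Add(Rational(1, 225), -132474), -1)) = Mul(Rational(1, 7), Pow(Rational(-29806649, 225), -1)) = Mul(Rational(1, 7), Rational(-225, 29806649)) = Rational(-225, 208646543) ≈ -1.0784e-6)
Mul(Add(K, 218089), Pow(Add(-498178, 336555), -1)) = Mul(Add(Rational(-225, 208646543), 218089), Pow(Add(-498178, 336555), -1)) = Mul(Rational(45503515916102, 208646543), Pow(-161623, -1)) = Mul(Rational(45503515916102, 208646543), Rational(-1, 161623)) = Rational(-45503515916102, 33722080219289)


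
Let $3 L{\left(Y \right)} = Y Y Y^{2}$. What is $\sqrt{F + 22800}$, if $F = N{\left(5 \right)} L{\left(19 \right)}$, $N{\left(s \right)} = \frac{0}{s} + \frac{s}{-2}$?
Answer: $\frac{i \sqrt{3088830}}{6} \approx 292.92 i$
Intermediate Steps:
$L{\left(Y \right)} = \frac{Y^{4}}{3}$ ($L{\left(Y \right)} = \frac{Y Y Y^{2}}{3} = \frac{Y^{2} Y^{2}}{3} = \frac{Y^{4}}{3}$)
$N{\left(s \right)} = - \frac{s}{2}$ ($N{\left(s \right)} = 0 + s \left(- \frac{1}{2}\right) = 0 - \frac{s}{2} = - \frac{s}{2}$)
$F = - \frac{651605}{6}$ ($F = \left(- \frac{1}{2}\right) 5 \frac{19^{4}}{3} = - \frac{5 \cdot \frac{1}{3} \cdot 130321}{2} = \left(- \frac{5}{2}\right) \frac{130321}{3} = - \frac{651605}{6} \approx -1.086 \cdot 10^{5}$)
$\sqrt{F + 22800} = \sqrt{- \frac{651605}{6} + 22800} = \sqrt{- \frac{514805}{6}} = \frac{i \sqrt{3088830}}{6}$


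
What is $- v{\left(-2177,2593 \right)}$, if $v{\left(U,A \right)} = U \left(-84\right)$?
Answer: $-182868$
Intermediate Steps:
$v{\left(U,A \right)} = - 84 U$
$- v{\left(-2177,2593 \right)} = - \left(-84\right) \left(-2177\right) = \left(-1\right) 182868 = -182868$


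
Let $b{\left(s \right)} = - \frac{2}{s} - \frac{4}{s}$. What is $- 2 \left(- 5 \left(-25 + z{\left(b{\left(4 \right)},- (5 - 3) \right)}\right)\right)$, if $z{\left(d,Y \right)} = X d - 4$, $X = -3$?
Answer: $-245$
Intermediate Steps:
$b{\left(s \right)} = - \frac{6}{s}$
$z{\left(d,Y \right)} = -4 - 3 d$ ($z{\left(d,Y \right)} = - 3 d - 4 = -4 - 3 d$)
$- 2 \left(- 5 \left(-25 + z{\left(b{\left(4 \right)},- (5 - 3) \right)}\right)\right) = - 2 \left(- 5 \left(-25 - \left(4 + 3 \left(- \frac{6}{4}\right)\right)\right)\right) = - 2 \left(- 5 \left(-25 - \left(4 + 3 \left(\left(-6\right) \frac{1}{4}\right)\right)\right)\right) = - 2 \left(- 5 \left(-25 - - \frac{1}{2}\right)\right) = - 2 \left(- 5 \left(-25 + \left(-4 + \frac{9}{2}\right)\right)\right) = - 2 \left(- 5 \left(-25 + \frac{1}{2}\right)\right) = - 2 \left(\left(-5\right) \left(- \frac{49}{2}\right)\right) = \left(-2\right) \frac{245}{2} = -245$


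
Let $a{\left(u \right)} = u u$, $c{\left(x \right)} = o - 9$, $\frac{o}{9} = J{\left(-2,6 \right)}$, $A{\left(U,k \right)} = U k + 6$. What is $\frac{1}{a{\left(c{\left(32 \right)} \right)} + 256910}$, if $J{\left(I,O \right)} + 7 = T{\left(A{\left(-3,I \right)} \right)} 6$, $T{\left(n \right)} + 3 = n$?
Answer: $\frac{1}{428306} \approx 2.3348 \cdot 10^{-6}$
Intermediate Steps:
$A{\left(U,k \right)} = 6 + U k$
$T{\left(n \right)} = -3 + n$
$J{\left(I,O \right)} = 11 - 18 I$ ($J{\left(I,O \right)} = -7 + \left(-3 - \left(-6 + 3 I\right)\right) 6 = -7 + \left(3 - 3 I\right) 6 = -7 - \left(-18 + 18 I\right) = 11 - 18 I$)
$o = 423$ ($o = 9 \left(11 - -36\right) = 9 \left(11 + 36\right) = 9 \cdot 47 = 423$)
$c{\left(x \right)} = 414$ ($c{\left(x \right)} = 423 - 9 = 414$)
$a{\left(u \right)} = u^{2}$
$\frac{1}{a{\left(c{\left(32 \right)} \right)} + 256910} = \frac{1}{414^{2} + 256910} = \frac{1}{171396 + 256910} = \frac{1}{428306}$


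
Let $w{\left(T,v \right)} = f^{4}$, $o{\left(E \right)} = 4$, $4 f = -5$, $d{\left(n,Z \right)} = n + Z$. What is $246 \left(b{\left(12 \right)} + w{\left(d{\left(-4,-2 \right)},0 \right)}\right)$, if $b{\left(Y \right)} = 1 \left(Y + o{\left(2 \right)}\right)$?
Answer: $\frac{580683}{128} \approx 4536.6$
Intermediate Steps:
$d{\left(n,Z \right)} = Z + n$
$f = - \frac{5}{4}$ ($f = \frac{1}{4} \left(-5\right) = - \frac{5}{4} \approx -1.25$)
$w{\left(T,v \right)} = \frac{625}{256}$ ($w{\left(T,v \right)} = \left(- \frac{5}{4}\right)^{4} = \frac{625}{256}$)
$b{\left(Y \right)} = 4 + Y$ ($b{\left(Y \right)} = 1 \left(Y + 4\right) = 1 \left(4 + Y\right) = 4 + Y$)
$246 \left(b{\left(12 \right)} + w{\left(d{\left(-4,-2 \right)},0 \right)}\right) = 246 \left(\left(4 + 12\right) + \frac{625}{256}\right) = 246 \left(16 + \frac{625}{256}\right) = 246 \cdot \frac{4721}{256} = \frac{580683}{128}$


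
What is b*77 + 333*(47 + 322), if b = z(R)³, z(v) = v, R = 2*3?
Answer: 139509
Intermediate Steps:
R = 6
b = 216 (b = 6³ = 216)
b*77 + 333*(47 + 322) = 216*77 + 333*(47 + 322) = 16632 + 333*369 = 16632 + 122877 = 139509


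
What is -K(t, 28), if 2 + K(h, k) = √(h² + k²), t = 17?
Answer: 2 - √1073 ≈ -30.757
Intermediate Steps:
K(h, k) = -2 + √(h² + k²)
-K(t, 28) = -(-2 + √(17² + 28²)) = -(-2 + √(289 + 784)) = -(-2 + √1073) = 2 - √1073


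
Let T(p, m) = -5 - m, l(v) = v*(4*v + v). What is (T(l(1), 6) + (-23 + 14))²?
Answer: 400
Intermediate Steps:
l(v) = 5*v² (l(v) = v*(5*v) = 5*v²)
(T(l(1), 6) + (-23 + 14))² = ((-5 - 1*6) + (-23 + 14))² = ((-5 - 6) - 9)² = (-11 - 9)² = (-20)² = 400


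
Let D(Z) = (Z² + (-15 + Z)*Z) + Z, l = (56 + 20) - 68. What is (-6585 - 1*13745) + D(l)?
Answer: -20314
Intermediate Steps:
l = 8 (l = 76 - 68 = 8)
D(Z) = Z + Z² + Z*(-15 + Z) (D(Z) = (Z² + Z*(-15 + Z)) + Z = Z + Z² + Z*(-15 + Z))
(-6585 - 1*13745) + D(l) = (-6585 - 1*13745) + 2*8*(-7 + 8) = (-6585 - 13745) + 2*8*1 = -20330 + 16 = -20314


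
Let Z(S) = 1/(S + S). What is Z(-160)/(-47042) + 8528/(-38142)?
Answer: -4937526853/22083396480 ≈ -0.22359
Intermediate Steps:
Z(S) = 1/(2*S)
Z(-160)/(-47042) + 8528/(-38142) = ((½)/(-160))/(-47042) + 8528/(-38142) = ((½)*(-1/160))*(-1/47042) + 8528*(-1/38142) = -1/320*(-1/47042) - 328/1467 = 1/15053440 - 328/1467 = -4937526853/22083396480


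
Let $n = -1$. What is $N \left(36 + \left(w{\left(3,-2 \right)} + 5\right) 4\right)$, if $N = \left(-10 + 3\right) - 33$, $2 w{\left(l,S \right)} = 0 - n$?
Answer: $-2320$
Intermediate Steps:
$w{\left(l,S \right)} = \frac{1}{2}$ ($w{\left(l,S \right)} = \frac{0 - -1}{2} = \frac{0 + 1}{2} = \frac{1}{2} \cdot 1 = \frac{1}{2}$)
$N = -40$ ($N = -7 - 33 = -40$)
$N \left(36 + \left(w{\left(3,-2 \right)} + 5\right) 4\right) = - 40 \left(36 + \left(\frac{1}{2} + 5\right) 4\right) = - 40 \left(36 + \frac{11}{2} \cdot 4\right) = - 40 \left(36 + 22\right) = \left(-40\right) 58 = -2320$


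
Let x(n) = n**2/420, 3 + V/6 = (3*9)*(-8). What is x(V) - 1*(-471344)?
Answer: 16640923/35 ≈ 4.7546e+5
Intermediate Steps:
V = -1314 (V = -18 + 6*((3*9)*(-8)) = -18 + 6*(27*(-8)) = -18 + 6*(-216) = -18 - 1296 = -1314)
x(n) = n**2/420 (x(n) = n**2*(1/420) = n**2/420)
x(V) - 1*(-471344) = (1/420)*(-1314)**2 - 1*(-471344) = (1/420)*1726596 + 471344 = 143883/35 + 471344 = 16640923/35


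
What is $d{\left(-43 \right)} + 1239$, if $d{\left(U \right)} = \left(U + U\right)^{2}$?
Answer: $8635$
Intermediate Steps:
$d{\left(U \right)} = 4 U^{2}$ ($d{\left(U \right)} = \left(2 U\right)^{2} = 4 U^{2}$)
$d{\left(-43 \right)} + 1239 = 4 \left(-43\right)^{2} + 1239 = 4 \cdot 1849 + 1239 = 7396 + 1239 = 8635$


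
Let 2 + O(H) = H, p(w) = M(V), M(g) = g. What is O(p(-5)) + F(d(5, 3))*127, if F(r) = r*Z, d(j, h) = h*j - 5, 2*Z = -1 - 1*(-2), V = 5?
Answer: 638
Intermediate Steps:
Z = ½ (Z = (-1 - 1*(-2))/2 = (-1 + 2)/2 = (½)*1 = ½ ≈ 0.50000)
p(w) = 5
d(j, h) = -5 + h*j
O(H) = -2 + H
F(r) = r/2 (F(r) = r*(½) = r/2)
O(p(-5)) + F(d(5, 3))*127 = (-2 + 5) + ((-5 + 3*5)/2)*127 = 3 + ((-5 + 15)/2)*127 = 3 + ((½)*10)*127 = 3 + 5*127 = 3 + 635 = 638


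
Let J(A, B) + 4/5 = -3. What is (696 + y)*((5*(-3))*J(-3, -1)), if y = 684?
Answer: 78660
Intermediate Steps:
J(A, B) = -19/5 (J(A, B) = -⅘ - 3 = -19/5)
(696 + y)*((5*(-3))*J(-3, -1)) = (696 + 684)*((5*(-3))*(-19/5)) = 1380*(-15*(-19/5)) = 1380*57 = 78660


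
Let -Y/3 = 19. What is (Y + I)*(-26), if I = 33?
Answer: 624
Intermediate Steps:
Y = -57 (Y = -3*19 = -57)
(Y + I)*(-26) = (-57 + 33)*(-26) = -24*(-26) = 624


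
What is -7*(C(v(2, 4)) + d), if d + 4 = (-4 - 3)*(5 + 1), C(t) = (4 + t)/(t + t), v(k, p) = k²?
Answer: 315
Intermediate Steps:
C(t) = (4 + t)/(2*t) (C(t) = (4 + t)/((2*t)) = (4 + t)*(1/(2*t)) = (4 + t)/(2*t))
d = -46 (d = -4 + (-4 - 3)*(5 + 1) = -4 - 7*6 = -4 - 42 = -46)
-7*(C(v(2, 4)) + d) = -7*((4 + 2²)/(2*(2²)) - 46) = -7*((½)*(4 + 4)/4 - 46) = -7*((½)*(¼)*8 - 46) = -7*(1 - 46) = -7*(-45) = 315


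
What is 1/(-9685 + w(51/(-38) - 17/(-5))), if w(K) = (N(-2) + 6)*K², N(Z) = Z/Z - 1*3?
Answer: -9025/87254244 ≈ -0.00010343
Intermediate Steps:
N(Z) = -2 (N(Z) = 1 - 3 = -2)
w(K) = 4*K² (w(K) = (-2 + 6)*K² = 4*K²)
1/(-9685 + w(51/(-38) - 17/(-5))) = 1/(-9685 + 4*(51/(-38) - 17/(-5))²) = 1/(-9685 + 4*(51*(-1/38) - 17*(-⅕))²) = 1/(-9685 + 4*(-51/38 + 17/5)²) = 1/(-9685 + 4*(391/190)²) = 1/(-9685 + 4*(152881/36100)) = 1/(-9685 + 152881/9025) = 1/(-87254244/9025) = -9025/87254244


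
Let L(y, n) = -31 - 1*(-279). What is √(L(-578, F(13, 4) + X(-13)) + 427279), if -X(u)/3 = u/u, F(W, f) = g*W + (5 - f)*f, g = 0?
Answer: 3*√47503 ≈ 653.86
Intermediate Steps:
F(W, f) = f*(5 - f) (F(W, f) = 0*W + (5 - f)*f = 0 + f*(5 - f) = f*(5 - f))
X(u) = -3 (X(u) = -3*u/u = -3*1 = -3)
L(y, n) = 248 (L(y, n) = -31 + 279 = 248)
√(L(-578, F(13, 4) + X(-13)) + 427279) = √(248 + 427279) = √427527 = 3*√47503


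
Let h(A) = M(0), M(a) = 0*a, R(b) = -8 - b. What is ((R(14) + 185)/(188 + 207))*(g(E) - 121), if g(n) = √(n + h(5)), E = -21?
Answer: -19723/395 + 163*I*√21/395 ≈ -49.932 + 1.891*I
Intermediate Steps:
M(a) = 0
h(A) = 0
g(n) = √n (g(n) = √(n + 0) = √n)
((R(14) + 185)/(188 + 207))*(g(E) - 121) = (((-8 - 1*14) + 185)/(188 + 207))*(√(-21) - 121) = (((-8 - 14) + 185)/395)*(I*√21 - 121) = ((-22 + 185)*(1/395))*(-121 + I*√21) = (163*(1/395))*(-121 + I*√21) = 163*(-121 + I*√21)/395 = -19723/395 + 163*I*√21/395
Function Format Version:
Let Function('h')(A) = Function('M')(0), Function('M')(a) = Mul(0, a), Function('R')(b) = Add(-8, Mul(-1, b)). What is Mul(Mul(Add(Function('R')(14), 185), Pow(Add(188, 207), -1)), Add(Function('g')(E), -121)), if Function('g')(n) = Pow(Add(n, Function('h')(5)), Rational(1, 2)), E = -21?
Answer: Add(Rational(-19723, 395), Mul(Rational(163, 395), I, Pow(21, Rational(1, 2)))) ≈ Add(-49.932, Mul(1.8910, I))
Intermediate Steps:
Function('M')(a) = 0
Function('h')(A) = 0
Function('g')(n) = Pow(n, Rational(1, 2)) (Function('g')(n) = Pow(Add(n, 0), Rational(1, 2)) = Pow(n, Rational(1, 2)))
Mul(Mul(Add(Function('R')(14), 185), Pow(Add(188, 207), -1)), Add(Function('g')(E), -121)) = Mul(Mul(Add(Add(-8, Mul(-1, 14)), 185), Pow(Add(188, 207), -1)), Add(Pow(-21, Rational(1, 2)), -121)) = Mul(Mul(Add(Add(-8, -14), 185), Pow(395, -1)), Add(Mul(I, Pow(21, Rational(1, 2))), -121)) = Mul(Mul(Add(-22, 185), Rational(1, 395)), Add(-121, Mul(I, Pow(21, Rational(1, 2))))) = Mul(Mul(163, Rational(1, 395)), Add(-121, Mul(I, Pow(21, Rational(1, 2))))) = Mul(Rational(163, 395), Add(-121, Mul(I, Pow(21, Rational(1, 2))))) = Add(Rational(-19723, 395), Mul(Rational(163, 395), I, Pow(21, Rational(1, 2))))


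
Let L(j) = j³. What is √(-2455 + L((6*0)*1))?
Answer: I*√2455 ≈ 49.548*I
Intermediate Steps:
√(-2455 + L((6*0)*1)) = √(-2455 + ((6*0)*1)³) = √(-2455 + (0*1)³) = √(-2455 + 0³) = √(-2455 + 0) = √(-2455) = I*√2455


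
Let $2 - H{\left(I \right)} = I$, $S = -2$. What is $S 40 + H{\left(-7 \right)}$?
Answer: $-71$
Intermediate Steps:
$H{\left(I \right)} = 2 - I$
$S 40 + H{\left(-7 \right)} = \left(-2\right) 40 + \left(2 - -7\right) = -80 + \left(2 + 7\right) = -80 + 9 = -71$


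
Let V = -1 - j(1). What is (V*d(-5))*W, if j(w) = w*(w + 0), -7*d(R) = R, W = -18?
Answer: 180/7 ≈ 25.714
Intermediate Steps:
d(R) = -R/7
j(w) = w**2 (j(w) = w*w = w**2)
V = -2 (V = -1 - 1*1**2 = -1 - 1*1 = -1 - 1 = -2)
(V*d(-5))*W = -(-2)*(-5)/7*(-18) = -2*5/7*(-18) = -10/7*(-18) = 180/7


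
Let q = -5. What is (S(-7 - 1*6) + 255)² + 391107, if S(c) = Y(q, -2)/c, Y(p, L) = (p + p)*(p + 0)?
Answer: 76757308/169 ≈ 4.5419e+5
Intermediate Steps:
Y(p, L) = 2*p² (Y(p, L) = (2*p)*p = 2*p²)
S(c) = 50/c (S(c) = (2*(-5)²)/c = (2*25)/c = 50/c)
(S(-7 - 1*6) + 255)² + 391107 = (50/(-7 - 1*6) + 255)² + 391107 = (50/(-7 - 6) + 255)² + 391107 = (50/(-13) + 255)² + 391107 = (50*(-1/13) + 255)² + 391107 = (-50/13 + 255)² + 391107 = (3265/13)² + 391107 = 10660225/169 + 391107 = 76757308/169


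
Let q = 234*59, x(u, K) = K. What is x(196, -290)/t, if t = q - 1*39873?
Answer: 290/26067 ≈ 0.011125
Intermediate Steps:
q = 13806
t = -26067 (t = 13806 - 1*39873 = 13806 - 39873 = -26067)
x(196, -290)/t = -290/(-26067) = -290*(-1/26067) = 290/26067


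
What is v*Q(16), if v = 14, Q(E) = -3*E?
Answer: -672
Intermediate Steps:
v*Q(16) = 14*(-3*16) = 14*(-48) = -672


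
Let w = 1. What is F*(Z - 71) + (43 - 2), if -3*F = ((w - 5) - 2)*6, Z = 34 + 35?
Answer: 17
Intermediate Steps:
Z = 69
F = 12 (F = -((1 - 5) - 2)*6/3 = -(-4 - 2)*6/3 = -(-2)*6 = -⅓*(-36) = 12)
F*(Z - 71) + (43 - 2) = 12*(69 - 71) + (43 - 2) = 12*(-2) + 41 = -24 + 41 = 17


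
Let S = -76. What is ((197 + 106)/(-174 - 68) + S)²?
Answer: 349503025/58564 ≈ 5967.9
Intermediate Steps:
((197 + 106)/(-174 - 68) + S)² = ((197 + 106)/(-174 - 68) - 76)² = (303/(-242) - 76)² = (303*(-1/242) - 76)² = (-303/242 - 76)² = (-18695/242)² = 349503025/58564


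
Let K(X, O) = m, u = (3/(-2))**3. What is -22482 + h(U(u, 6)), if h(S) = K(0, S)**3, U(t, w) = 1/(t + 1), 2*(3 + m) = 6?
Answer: -22482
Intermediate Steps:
u = -27/8 (u = (3*(-1/2))**3 = (-3/2)**3 = -27/8 ≈ -3.3750)
m = 0 (m = -3 + (1/2)*6 = -3 + 3 = 0)
U(t, w) = 1/(1 + t)
K(X, O) = 0
h(S) = 0 (h(S) = 0**3 = 0)
-22482 + h(U(u, 6)) = -22482 + 0 = -22482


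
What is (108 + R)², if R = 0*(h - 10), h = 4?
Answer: 11664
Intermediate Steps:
R = 0 (R = 0*(4 - 10) = 0*(-6) = 0)
(108 + R)² = (108 + 0)² = 108² = 11664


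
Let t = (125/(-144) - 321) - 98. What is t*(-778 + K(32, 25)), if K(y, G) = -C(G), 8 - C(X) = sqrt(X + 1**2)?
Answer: 7920391/24 - 60461*sqrt(26)/144 ≈ 3.2788e+5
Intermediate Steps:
C(X) = 8 - sqrt(1 + X) (C(X) = 8 - sqrt(X + 1**2) = 8 - sqrt(X + 1) = 8 - sqrt(1 + X))
K(y, G) = -8 + sqrt(1 + G) (K(y, G) = -(8 - sqrt(1 + G)) = -8 + sqrt(1 + G))
t = -60461/144 (t = (125*(-1/144) - 321) - 98 = (-125/144 - 321) - 98 = -46349/144 - 98 = -60461/144 ≈ -419.87)
t*(-778 + K(32, 25)) = -60461*(-778 + (-8 + sqrt(1 + 25)))/144 = -60461*(-778 + (-8 + sqrt(26)))/144 = -60461*(-786 + sqrt(26))/144 = 7920391/24 - 60461*sqrt(26)/144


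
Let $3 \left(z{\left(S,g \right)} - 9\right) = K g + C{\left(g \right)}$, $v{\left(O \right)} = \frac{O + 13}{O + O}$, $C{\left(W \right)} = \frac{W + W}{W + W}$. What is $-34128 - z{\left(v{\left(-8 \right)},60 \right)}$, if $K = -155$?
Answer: $- \frac{93112}{3} \approx -31037.0$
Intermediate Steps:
$C{\left(W \right)} = 1$ ($C{\left(W \right)} = \frac{2 W}{2 W} = 2 W \frac{1}{2 W} = 1$)
$v{\left(O \right)} = \frac{13 + O}{2 O}$
$z{\left(S,g \right)} = \frac{28}{3} - \frac{155 g}{3}$ ($z{\left(S,g \right)} = 9 + \frac{- 155 g + 1}{3} = 9 + \frac{1 - 155 g}{3} = 9 - \left(- \frac{1}{3} + \frac{155 g}{3}\right) = \frac{28}{3} - \frac{155 g}{3}$)
$-34128 - z{\left(v{\left(-8 \right)},60 \right)} = -34128 - \left(\frac{28}{3} - 3100\right) = -34128 - - \frac{9272}{3} = -34128 + \frac{9272}{3} = - \frac{93112}{3}$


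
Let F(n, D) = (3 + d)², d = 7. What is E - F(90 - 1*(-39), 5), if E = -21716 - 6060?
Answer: -27876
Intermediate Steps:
F(n, D) = 100 (F(n, D) = (3 + 7)² = 10² = 100)
E = -27776
E - F(90 - 1*(-39), 5) = -27776 - 1*100 = -27776 - 100 = -27876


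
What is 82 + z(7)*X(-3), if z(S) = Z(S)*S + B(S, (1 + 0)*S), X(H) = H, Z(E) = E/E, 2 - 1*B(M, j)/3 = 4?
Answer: 79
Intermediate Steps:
B(M, j) = -6 (B(M, j) = 6 - 3*4 = 6 - 12 = -6)
Z(E) = 1
z(S) = -6 + S (z(S) = 1*S - 6 = S - 6 = -6 + S)
82 + z(7)*X(-3) = 82 + (-6 + 7)*(-3) = 82 + 1*(-3) = 82 - 3 = 79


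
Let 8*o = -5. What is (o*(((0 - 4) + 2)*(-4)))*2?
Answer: -10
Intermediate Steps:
o = -5/8 (o = (⅛)*(-5) = -5/8 ≈ -0.62500)
(o*(((0 - 4) + 2)*(-4)))*2 = -5*((0 - 4) + 2)*(-4)/8*2 = -5*(-4 + 2)*(-4)/8*2 = -(-5)*(-4)/4*2 = -5/8*8*2 = -5*2 = -10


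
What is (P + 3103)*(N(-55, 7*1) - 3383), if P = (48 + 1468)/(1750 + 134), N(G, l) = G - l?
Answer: -5036217940/471 ≈ -1.0693e+7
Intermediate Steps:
P = 379/471 (P = 1516/1884 = 1516*(1/1884) = 379/471 ≈ 0.80467)
(P + 3103)*(N(-55, 7*1) - 3383) = (379/471 + 3103)*((-55 - 7) - 3383) = 1461892*((-55 - 1*7) - 3383)/471 = 1461892*((-55 - 7) - 3383)/471 = 1461892*(-62 - 3383)/471 = (1461892/471)*(-3445) = -5036217940/471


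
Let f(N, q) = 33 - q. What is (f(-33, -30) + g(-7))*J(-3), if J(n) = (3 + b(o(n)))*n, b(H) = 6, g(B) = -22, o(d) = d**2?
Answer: -1107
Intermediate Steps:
J(n) = 9*n (J(n) = (3 + 6)*n = 9*n)
(f(-33, -30) + g(-7))*J(-3) = ((33 - 1*(-30)) - 22)*(9*(-3)) = ((33 + 30) - 22)*(-27) = (63 - 22)*(-27) = 41*(-27) = -1107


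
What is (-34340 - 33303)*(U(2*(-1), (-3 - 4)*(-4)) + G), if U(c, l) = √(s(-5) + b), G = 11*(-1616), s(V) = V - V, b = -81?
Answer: 1202421968 - 608787*I ≈ 1.2024e+9 - 6.0879e+5*I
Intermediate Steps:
s(V) = 0
G = -17776
U(c, l) = 9*I (U(c, l) = √(0 - 81) = √(-81) = 9*I)
(-34340 - 33303)*(U(2*(-1), (-3 - 4)*(-4)) + G) = (-34340 - 33303)*(9*I - 17776) = -67643*(-17776 + 9*I) = 1202421968 - 608787*I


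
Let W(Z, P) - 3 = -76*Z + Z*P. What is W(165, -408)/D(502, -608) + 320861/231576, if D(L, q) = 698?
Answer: -9134501827/80820024 ≈ -113.02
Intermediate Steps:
W(Z, P) = 3 - 76*Z + P*Z (W(Z, P) = 3 + (-76*Z + Z*P) = 3 + (-76*Z + P*Z) = 3 - 76*Z + P*Z)
W(165, -408)/D(502, -608) + 320861/231576 = (3 - 76*165 - 408*165)/698 + 320861/231576 = (3 - 12540 - 67320)*(1/698) + 320861*(1/231576) = -79857*1/698 + 320861/231576 = -79857/698 + 320861/231576 = -9134501827/80820024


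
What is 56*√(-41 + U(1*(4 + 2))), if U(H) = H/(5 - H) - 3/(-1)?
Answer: 112*I*√11 ≈ 371.46*I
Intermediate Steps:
U(H) = 3 + H/(5 - H) (U(H) = H/(5 - H) - 3*(-1) = H/(5 - H) + 3 = 3 + H/(5 - H))
56*√(-41 + U(1*(4 + 2))) = 56*√(-41 + (-15 + 2*(1*(4 + 2)))/(-5 + 1*(4 + 2))) = 56*√(-41 + (-15 + 2*(1*6))/(-5 + 1*6)) = 56*√(-41 + (-15 + 2*6)/(-5 + 6)) = 56*√(-41 + (-15 + 12)/1) = 56*√(-41 + 1*(-3)) = 56*√(-41 - 3) = 56*√(-44) = 56*(2*I*√11) = 112*I*√11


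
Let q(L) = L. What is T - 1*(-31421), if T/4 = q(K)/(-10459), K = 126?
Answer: 328631735/10459 ≈ 31421.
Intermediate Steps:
T = -504/10459 (T = 4*(126/(-10459)) = 4*(126*(-1/10459)) = 4*(-126/10459) = -504/10459 ≈ -0.048188)
T - 1*(-31421) = -504/10459 - 1*(-31421) = -504/10459 + 31421 = 328631735/10459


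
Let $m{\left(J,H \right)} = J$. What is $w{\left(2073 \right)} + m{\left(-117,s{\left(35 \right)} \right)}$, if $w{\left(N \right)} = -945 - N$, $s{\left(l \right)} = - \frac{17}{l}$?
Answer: $-3135$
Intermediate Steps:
$w{\left(2073 \right)} + m{\left(-117,s{\left(35 \right)} \right)} = \left(-945 - 2073\right) - 117 = -3018 - 117 = -3135$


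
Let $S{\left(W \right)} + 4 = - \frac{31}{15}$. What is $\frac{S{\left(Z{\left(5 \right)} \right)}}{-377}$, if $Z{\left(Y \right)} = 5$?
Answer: $\frac{7}{435} \approx 0.016092$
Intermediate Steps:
$S{\left(W \right)} = - \frac{91}{15}$ ($S{\left(W \right)} = -4 - \frac{31}{15} = - \frac{91}{15}$)
$\frac{S{\left(Z{\left(5 \right)} \right)}}{-377} = - \frac{91}{15 \left(-377\right)} = \left(- \frac{91}{15}\right) \left(- \frac{1}{377}\right) = \frac{7}{435}$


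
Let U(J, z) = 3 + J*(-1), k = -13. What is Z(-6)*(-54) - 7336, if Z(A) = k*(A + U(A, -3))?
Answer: -5230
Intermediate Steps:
U(J, z) = 3 - J
Z(A) = -39 (Z(A) = -13*(A + (3 - A)) = -13*3 = -39)
Z(-6)*(-54) - 7336 = -39*(-54) - 7336 = 2106 - 7336 = -5230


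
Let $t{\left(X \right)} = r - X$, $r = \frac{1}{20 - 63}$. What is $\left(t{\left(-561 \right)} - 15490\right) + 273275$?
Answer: $\frac{11108877}{43} \approx 2.5835 \cdot 10^{5}$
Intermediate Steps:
$r = - \frac{1}{43}$ ($r = \frac{1}{-43} = - \frac{1}{43} \approx -0.023256$)
$t{\left(X \right)} = - \frac{1}{43} - X$
$\left(t{\left(-561 \right)} - 15490\right) + 273275 = \left(\left(- \frac{1}{43} - -561\right) - 15490\right) + 273275 = \left(\left(- \frac{1}{43} + 561\right) + \left(-22991 + 7501\right)\right) + 273275 = \left(\frac{24122}{43} - 15490\right) + 273275 = - \frac{641948}{43} + 273275 = \frac{11108877}{43}$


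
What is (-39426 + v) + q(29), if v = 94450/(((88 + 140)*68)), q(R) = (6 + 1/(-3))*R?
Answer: -101436405/2584 ≈ -39256.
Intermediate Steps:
q(R) = 17*R/3 (q(R) = (6 - 1/3)*R = 17*R/3)
v = 47225/7752 (v = 94450/((228*68)) = 94450/15504 = 94450*(1/15504) = 47225/7752 ≈ 6.0920)
(-39426 + v) + q(29) = (-39426 + 47225/7752) + (17/3)*29 = -305583127/7752 + 493/3 = -101436405/2584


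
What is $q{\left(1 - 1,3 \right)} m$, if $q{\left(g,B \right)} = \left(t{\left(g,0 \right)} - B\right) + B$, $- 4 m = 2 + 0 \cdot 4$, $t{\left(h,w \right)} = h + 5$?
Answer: $- \frac{5}{2} \approx -2.5$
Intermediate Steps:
$t{\left(h,w \right)} = 5 + h$
$m = - \frac{1}{2}$ ($m = - \frac{2 + 0 \cdot 4}{4} = - \frac{2 + 0}{4} = \left(- \frac{1}{4}\right) 2 = - \frac{1}{2} \approx -0.5$)
$q{\left(g,B \right)} = 5 + g$ ($q{\left(g,B \right)} = \left(\left(5 + g\right) - B\right) + B = \left(5 + g - B\right) + B = 5 + g$)
$q{\left(1 - 1,3 \right)} m = \left(5 + \left(1 - 1\right)\right) \left(- \frac{1}{2}\right) = \left(5 + 0\right) \left(- \frac{1}{2}\right) = 5 \left(- \frac{1}{2}\right) = - \frac{5}{2}$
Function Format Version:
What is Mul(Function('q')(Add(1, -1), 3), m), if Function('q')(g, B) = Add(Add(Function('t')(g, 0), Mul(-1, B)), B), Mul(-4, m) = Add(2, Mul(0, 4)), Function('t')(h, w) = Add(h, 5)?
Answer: Rational(-5, 2) ≈ -2.5000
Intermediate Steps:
Function('t')(h, w) = Add(5, h)
m = Rational(-1, 2) (m = Mul(Rational(-1, 4), Add(2, Mul(0, 4))) = Mul(Rational(-1, 4), Add(2, 0)) = Mul(Rational(-1, 4), 2) = Rational(-1, 2) ≈ -0.50000)
Function('q')(g, B) = Add(5, g) (Function('q')(g, B) = Add(Add(Add(5, g), Mul(-1, B)), B) = Add(Add(5, g, Mul(-1, B)), B) = Add(5, g))
Mul(Function('q')(Add(1, -1), 3), m) = Mul(Add(5, Add(1, -1)), Rational(-1, 2)) = Mul(Add(5, 0), Rational(-1, 2)) = Mul(5, Rational(-1, 2)) = Rational(-5, 2)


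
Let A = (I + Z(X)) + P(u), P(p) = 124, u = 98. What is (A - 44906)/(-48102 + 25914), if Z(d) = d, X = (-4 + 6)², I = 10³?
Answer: 21889/11094 ≈ 1.9730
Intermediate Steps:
I = 1000
X = 4 (X = 2² = 4)
A = 1128 (A = (1000 + 4) + 124 = 1004 + 124 = 1128)
(A - 44906)/(-48102 + 25914) = (1128 - 44906)/(-48102 + 25914) = -43778/(-22188) = -43778*(-1/22188) = 21889/11094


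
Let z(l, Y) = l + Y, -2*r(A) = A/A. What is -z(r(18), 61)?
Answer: -121/2 ≈ -60.500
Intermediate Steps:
r(A) = -½ (r(A) = -A/(2*A) = -½*1 = -½)
z(l, Y) = Y + l
-z(r(18), 61) = -(61 - ½) = -1*121/2 = -121/2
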